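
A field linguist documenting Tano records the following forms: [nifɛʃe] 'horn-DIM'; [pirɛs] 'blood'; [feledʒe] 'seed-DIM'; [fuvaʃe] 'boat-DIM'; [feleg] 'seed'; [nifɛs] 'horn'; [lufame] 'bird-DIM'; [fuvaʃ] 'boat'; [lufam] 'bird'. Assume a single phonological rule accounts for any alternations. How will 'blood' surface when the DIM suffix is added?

The stem for 'horn' ends in [s] in [nifɛs] but [ʃ] in [nifɛʃe].
But 'boat' keeps [ʃ] in both environments ([fuvaʃ], [fuvaʃe]), so there is no rule changing /ʃ/ to [s] in isolation.
So /s/ is underlying, and a rule of palatalization before a front vowel — /g/ and /s/ become palato-alveolar [dʒ] and [ʃ] before a front vowel — gives [ʃ].
From [pirɛs] the stem 'blood' is /pirɛs/; before a front vowel this yields [pirɛʃe].

[pirɛʃe]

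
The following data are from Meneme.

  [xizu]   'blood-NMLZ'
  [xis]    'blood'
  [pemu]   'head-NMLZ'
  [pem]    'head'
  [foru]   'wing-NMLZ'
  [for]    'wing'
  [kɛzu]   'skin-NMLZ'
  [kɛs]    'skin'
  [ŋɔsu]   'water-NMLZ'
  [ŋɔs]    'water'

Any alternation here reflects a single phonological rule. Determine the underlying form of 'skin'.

/kɛz/

The root 'skin' surfaces as [kɛzu] and [kɛs], with a stem-final [z] ~ [s] alternation.
But 'water' keeps [s] in both environments ([ŋɔsu], [ŋɔs]), so there is no rule changing /s/ to [z] before the NMLZ suffix.
So /z/ is underlying, and a rule of word-final obstruent devoicing — voiced obstruents become voiceless word-finally — gives [s].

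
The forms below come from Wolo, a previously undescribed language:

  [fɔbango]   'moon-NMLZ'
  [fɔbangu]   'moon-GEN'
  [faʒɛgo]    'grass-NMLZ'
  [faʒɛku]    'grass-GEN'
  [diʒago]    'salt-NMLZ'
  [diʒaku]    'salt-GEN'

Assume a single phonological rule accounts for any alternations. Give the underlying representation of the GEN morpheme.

/-ku/

The GEN suffix surfaces as [-gu] and [-ku], depending on the final segment of the stem.
By contrast the NMLZ suffix keeps its initial [g] throughout — that segment must be underlying.
So the underlying form is /-ku/, and voiceless stops become voiced after a nasal.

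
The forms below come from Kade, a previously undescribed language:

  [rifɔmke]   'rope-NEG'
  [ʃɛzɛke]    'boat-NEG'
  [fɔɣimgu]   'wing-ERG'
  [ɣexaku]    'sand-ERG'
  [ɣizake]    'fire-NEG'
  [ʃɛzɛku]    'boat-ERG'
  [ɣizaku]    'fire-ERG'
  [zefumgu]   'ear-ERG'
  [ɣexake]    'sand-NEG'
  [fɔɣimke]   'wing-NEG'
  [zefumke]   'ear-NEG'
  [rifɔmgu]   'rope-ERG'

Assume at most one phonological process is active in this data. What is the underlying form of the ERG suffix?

The ERG suffix surfaces as [-gu] and [-ku], depending on the final segment of the stem.
The NEG suffix, which begins with [k], is invariant after every stem; so [k] is not altered by any rule here.
So the underlying form is /-gu/, and voiced stops become voiceless after a vowel.

/-gu/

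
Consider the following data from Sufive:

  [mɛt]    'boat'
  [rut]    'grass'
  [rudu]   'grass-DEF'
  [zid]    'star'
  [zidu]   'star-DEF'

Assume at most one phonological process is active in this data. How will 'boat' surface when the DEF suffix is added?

The root 'grass' surfaces as [rut] and [rudu], with a stem-final [t] ~ [d] alternation.
Compare 'star', with invariant [d] in [zid] and [zidu]: an analysis with underlying /d/ and a rule producing [t] in isolation would wrongly predict alternation here too.
The underlying segment must be /t/; voiceless stops become voiced between vowels, yielding [d] there.
From [mɛt] the stem 'boat' is /mɛt/; between vowels this yields [mɛdu].

[mɛdu]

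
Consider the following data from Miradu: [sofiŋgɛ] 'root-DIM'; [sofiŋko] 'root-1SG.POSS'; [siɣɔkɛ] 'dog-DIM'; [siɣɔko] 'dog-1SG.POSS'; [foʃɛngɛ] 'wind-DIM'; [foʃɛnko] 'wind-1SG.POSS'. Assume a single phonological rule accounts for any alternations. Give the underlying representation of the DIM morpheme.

/-gɛ/

The DIM morpheme has two allomorphs, [-gɛ] and [-kɛ].
By contrast the 1SG.POSS suffix keeps its initial [k] throughout — that segment must be underlying.
The DIM suffix is therefore /-gɛ/ underlyingly, with post-vocalic devoicing: voiced stops become voiceless after a vowel.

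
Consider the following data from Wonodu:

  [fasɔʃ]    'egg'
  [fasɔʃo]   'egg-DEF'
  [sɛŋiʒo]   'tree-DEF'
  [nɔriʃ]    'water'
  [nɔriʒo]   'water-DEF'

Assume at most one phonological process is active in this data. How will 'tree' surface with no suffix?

[sɛŋiʃ]

In [nɔriʃ] and [nɔriʒo] the final segment of 'water' alternates: [ʃ] ~ [ʒ].
Compare 'egg', with invariant [ʃ] in [fasɔʃ] and [fasɔʃo]: an analysis with underlying /ʃ/ and a rule producing [ʒ] before the DEF suffix would wrongly predict alternation here too.
Therefore /ʒ/ is basic and [ʃ] is derived by word-final obstruent devoicing (voiced obstruents become voiceless word-finally).
From [sɛŋiʒo] the stem 'tree' is /sɛŋiʒ/; word-finally this yields [sɛŋiʃ].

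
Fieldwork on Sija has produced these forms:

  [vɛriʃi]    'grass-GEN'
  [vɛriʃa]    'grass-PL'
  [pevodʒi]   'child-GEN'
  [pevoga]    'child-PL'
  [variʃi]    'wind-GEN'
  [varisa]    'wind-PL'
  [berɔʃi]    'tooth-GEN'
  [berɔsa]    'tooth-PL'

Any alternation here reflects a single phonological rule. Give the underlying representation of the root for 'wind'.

/varis/

In [variʃi] and [varisa] the final segment of 'wind' alternates: [ʃ] ~ [s].
Compare 'grass', with invariant [ʃ] in [vɛriʃi] and [vɛriʃa]: an analysis with underlying /ʃ/ and a rule producing [s] before the PL suffix would wrongly predict alternation here too.
The underlying segment must be /s/; /g/ and /s/ become palato-alveolar [dʒ] and [ʃ] before a front vowel, yielding [ʃ] there.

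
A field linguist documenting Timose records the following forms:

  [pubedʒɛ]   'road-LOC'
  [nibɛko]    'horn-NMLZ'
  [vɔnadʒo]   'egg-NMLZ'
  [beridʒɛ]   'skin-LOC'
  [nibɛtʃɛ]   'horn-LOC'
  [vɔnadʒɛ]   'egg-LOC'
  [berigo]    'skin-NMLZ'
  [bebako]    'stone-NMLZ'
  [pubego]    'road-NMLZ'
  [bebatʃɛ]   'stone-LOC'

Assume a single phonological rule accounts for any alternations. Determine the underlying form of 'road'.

/pubeg/

In [pubego] and [pubedʒɛ] the final segment of 'road' alternates: [g] ~ [dʒ].
Compare 'egg', with invariant [dʒ] in [vɔnadʒo] and [vɔnadʒɛ]: an analysis with underlying /dʒ/ and a rule producing [g] before the NMLZ suffix would wrongly predict alternation here too.
So /g/ is underlying, and a rule of palatalization before a front vowel — /k/ and /g/ become palato-alveolar [tʃ] and [dʒ] before a front vowel — gives [dʒ].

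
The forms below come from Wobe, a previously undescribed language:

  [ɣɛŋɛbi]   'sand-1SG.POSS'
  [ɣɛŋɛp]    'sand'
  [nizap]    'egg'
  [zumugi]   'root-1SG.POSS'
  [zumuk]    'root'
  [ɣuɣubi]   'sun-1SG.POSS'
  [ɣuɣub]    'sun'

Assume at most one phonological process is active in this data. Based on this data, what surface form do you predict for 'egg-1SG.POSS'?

The stem for 'sand' ends in [b] in [ɣɛŋɛbi] but [p] in [ɣɛŋɛp].
But 'sun' keeps [b] in both environments ([ɣuɣubi], [ɣuɣub]), so there is no rule changing /b/ to [p] in isolation.
The alternation reflects intervocalic voicing: voiceless stops become voiced between vowels. /p/ is underlying.
From [nizap] the stem 'egg' is /nizap/; between vowels this yields [nizabi].

[nizabi]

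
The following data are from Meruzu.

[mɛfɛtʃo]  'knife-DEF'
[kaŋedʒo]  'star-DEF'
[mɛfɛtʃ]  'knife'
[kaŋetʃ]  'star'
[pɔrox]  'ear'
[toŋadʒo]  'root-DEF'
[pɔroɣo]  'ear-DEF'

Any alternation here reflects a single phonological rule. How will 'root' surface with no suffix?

[toŋatʃ]

'star' shows [tʃ] ~ [dʒ] at the end of the stem ([kaŋetʃ] vs [kaŋedʒo]).
But 'knife' keeps [tʃ] in both environments ([mɛfɛtʃ], [mɛfɛtʃo]), so there is no rule changing /tʃ/ to [dʒ] before the DEF suffix.
So /dʒ/ is underlying, and a rule of word-final obstruent devoicing — voiced obstruents become voiceless word-finally — gives [tʃ].
The one attested form of 'root', [toŋadʒo], shows underlying /toŋadʒ/. Applying the same rule word-finally gives [toŋatʃ].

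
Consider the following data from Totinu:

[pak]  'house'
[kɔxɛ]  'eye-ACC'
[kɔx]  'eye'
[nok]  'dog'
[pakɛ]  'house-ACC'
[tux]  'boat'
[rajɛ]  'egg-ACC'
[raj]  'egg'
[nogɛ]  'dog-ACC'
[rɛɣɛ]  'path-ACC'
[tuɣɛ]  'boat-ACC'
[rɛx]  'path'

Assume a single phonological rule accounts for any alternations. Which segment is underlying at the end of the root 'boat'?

/ɣ/

The stem for 'boat' ends in [x] in [tux] but [ɣ] in [tuɣɛ].
But 'eye' keeps [x] in both environments ([kɔx], [kɔxɛ]), so there is no rule changing /x/ to [ɣ] before the ACC suffix.
The underlying segment must be /ɣ/; voiced obstruents become voiceless word-finally, yielding [x] there.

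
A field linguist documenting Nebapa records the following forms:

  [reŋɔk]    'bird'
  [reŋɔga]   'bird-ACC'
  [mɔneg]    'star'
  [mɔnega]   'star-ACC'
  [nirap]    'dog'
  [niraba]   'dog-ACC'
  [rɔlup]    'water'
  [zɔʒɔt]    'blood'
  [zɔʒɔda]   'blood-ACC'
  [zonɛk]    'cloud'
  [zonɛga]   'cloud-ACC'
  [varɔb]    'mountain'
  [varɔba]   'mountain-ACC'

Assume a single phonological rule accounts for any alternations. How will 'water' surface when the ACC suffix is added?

The stem for 'dog' ends in [p] in [nirap] but [b] in [niraba].
If /b/ were underlying and a rule turned it into [p] in isolation, 'mountain' would also alternate; but it has [b] in both [varɔb] and [varɔba].
Therefore /p/ is basic and [b] is derived by intervocalic voicing (voiceless stops become voiced between vowels).
From [rɔlup] the stem 'water' is /rɔlup/; between vowels this yields [rɔluba].

[rɔluba]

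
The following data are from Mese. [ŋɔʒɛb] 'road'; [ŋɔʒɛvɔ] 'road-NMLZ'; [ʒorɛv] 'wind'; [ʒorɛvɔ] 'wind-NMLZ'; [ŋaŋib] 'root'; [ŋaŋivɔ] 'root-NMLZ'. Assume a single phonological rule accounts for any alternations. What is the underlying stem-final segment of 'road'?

/b/

The stem for 'road' ends in [b] in [ŋɔʒɛb] but [v] in [ŋɔʒɛvɔ].
The stem 'wind' ([ʒorɛv], [ʒorɛvɔ]) shows [v] unchanged in both environments, so [v] cannot be basic with [b] derived in isolation.
The alternation reflects intervocalic spirantization: voiced stops become fricatives between vowels. /b/ is underlying.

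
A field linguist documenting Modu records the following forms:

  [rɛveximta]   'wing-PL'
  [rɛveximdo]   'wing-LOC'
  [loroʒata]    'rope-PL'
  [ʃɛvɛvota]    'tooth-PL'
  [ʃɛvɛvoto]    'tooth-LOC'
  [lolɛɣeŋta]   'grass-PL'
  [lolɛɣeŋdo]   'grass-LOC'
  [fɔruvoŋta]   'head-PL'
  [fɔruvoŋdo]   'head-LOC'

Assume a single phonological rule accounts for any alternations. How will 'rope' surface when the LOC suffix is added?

[loroʒato]

The LOC morpheme has two allomorphs, [-do] and [-to].
The PL suffix, which begins with [t], is invariant after every stem; so [t] is not altered by any rule here.
So the underlying form is /-do/, and voiced stops become voiceless after a vowel.
After 'rope', which ends in a vowel, the suffix surfaces as [-to], giving [loroʒato].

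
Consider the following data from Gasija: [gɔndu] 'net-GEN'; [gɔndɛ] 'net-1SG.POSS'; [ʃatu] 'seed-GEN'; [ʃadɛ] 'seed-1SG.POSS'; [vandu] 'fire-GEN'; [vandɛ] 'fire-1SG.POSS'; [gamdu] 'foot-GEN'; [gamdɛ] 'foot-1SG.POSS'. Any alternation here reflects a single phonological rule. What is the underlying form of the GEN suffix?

/-tu/

The GEN suffix surfaces as [-du] and [-tu], depending on the final segment of the stem.
By contrast the 1SG.POSS suffix keeps its initial [d] throughout — that segment must be underlying.
So the underlying form is /-tu/, and voiceless stops become voiced after a nasal.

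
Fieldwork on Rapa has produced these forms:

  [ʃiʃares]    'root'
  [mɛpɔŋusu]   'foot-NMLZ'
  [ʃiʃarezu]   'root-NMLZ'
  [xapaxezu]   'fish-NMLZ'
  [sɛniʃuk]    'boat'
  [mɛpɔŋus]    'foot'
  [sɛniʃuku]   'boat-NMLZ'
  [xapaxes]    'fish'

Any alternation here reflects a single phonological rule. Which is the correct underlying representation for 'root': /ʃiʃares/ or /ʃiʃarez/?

/ʃiʃarez/

The root 'root' surfaces as [ʃiʃares] and [ʃiʃarezu], with a stem-final [s] ~ [z] alternation.
The stem 'foot' ([mɛpɔŋus], [mɛpɔŋusu]) shows [s] unchanged in both environments, so [s] cannot be basic with [z] derived before the NMLZ suffix.
Therefore /z/ is basic and [s] is derived by word-final obstruent devoicing (voiced obstruents become voiceless word-finally).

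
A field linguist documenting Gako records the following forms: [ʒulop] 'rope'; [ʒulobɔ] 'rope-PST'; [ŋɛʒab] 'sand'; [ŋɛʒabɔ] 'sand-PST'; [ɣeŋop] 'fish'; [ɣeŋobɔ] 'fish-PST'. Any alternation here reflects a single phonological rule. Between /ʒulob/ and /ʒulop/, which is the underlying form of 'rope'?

/ʒulop/

'rope' shows [p] ~ [b] at the end of the stem ([ʒulop] vs [ʒulobɔ]).
If /b/ were underlying and a rule turned it into [p] in isolation, 'sand' would also alternate; but it has [b] in both [ŋɛʒab] and [ŋɛʒabɔ].
The alternation reflects intervocalic voicing: voiceless stops become voiced between vowels. /p/ is underlying.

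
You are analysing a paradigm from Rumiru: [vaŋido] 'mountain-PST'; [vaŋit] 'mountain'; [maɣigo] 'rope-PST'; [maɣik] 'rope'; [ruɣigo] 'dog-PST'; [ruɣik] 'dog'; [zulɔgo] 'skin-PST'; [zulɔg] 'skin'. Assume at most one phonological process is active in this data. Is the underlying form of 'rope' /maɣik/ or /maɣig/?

/maɣik/

The root 'rope' surfaces as [maɣigo] and [maɣik], with a stem-final [g] ~ [k] alternation.
Compare 'skin', with invariant [g] in [zulɔgo] and [zulɔg]: an analysis with underlying /g/ and a rule producing [k] in isolation would wrongly predict alternation here too.
So /k/ is underlying, and a rule of intervocalic voicing — voiceless stops become voiced between vowels — gives [g].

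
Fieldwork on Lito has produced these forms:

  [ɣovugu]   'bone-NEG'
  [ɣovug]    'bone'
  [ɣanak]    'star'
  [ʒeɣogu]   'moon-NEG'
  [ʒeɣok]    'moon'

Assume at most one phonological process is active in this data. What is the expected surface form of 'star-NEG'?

'moon' shows [g] ~ [k] at the end of the stem ([ʒeɣogu] vs [ʒeɣok]).
But 'bone' keeps [g] in both environments ([ɣovugu], [ɣovug]), so there is no rule changing /g/ to [k] in isolation.
The underlying segment must be /k/; voiceless stops become voiced between vowels, yielding [g] there.
The one attested form of 'star', [ɣanak], shows underlying /ɣanak/. Applying the same rule between vowels gives [ɣanagu].

[ɣanagu]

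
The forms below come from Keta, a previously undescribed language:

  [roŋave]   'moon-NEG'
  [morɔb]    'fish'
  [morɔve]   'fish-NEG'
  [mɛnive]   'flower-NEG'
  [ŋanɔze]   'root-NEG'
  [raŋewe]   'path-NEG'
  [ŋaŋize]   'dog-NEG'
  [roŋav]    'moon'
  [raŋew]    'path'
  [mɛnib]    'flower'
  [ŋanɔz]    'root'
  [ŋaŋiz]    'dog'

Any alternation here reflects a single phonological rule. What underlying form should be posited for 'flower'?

The stem for 'flower' ends in [v] in [mɛnive] but [b] in [mɛnib].
Compare 'moon', with invariant [v] in [roŋave] and [roŋav]: an analysis with underlying /v/ and a rule producing [b] in isolation would wrongly predict alternation here too.
The alternation reflects intervocalic spirantization: voiced stops become fricatives between vowels. /b/ is underlying.
Hence 'flower' is /mɛnib/ underlyingly.

/mɛnib/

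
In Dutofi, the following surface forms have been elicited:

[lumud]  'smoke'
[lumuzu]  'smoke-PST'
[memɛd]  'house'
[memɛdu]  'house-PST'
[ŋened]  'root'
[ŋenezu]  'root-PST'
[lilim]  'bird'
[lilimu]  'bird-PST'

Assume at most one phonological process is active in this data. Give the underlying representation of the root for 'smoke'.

/lumuz/

The stem for 'smoke' ends in [d] in [lumud] but [z] in [lumuzu].
Compare 'house', with invariant [d] in [memɛd] and [memɛdu]: an analysis with underlying /d/ and a rule producing [z] before the PST suffix would wrongly predict alternation here too.
So /z/ is underlying, and a rule of word-final hardening — voiced fricatives become stops word-finally — gives [d].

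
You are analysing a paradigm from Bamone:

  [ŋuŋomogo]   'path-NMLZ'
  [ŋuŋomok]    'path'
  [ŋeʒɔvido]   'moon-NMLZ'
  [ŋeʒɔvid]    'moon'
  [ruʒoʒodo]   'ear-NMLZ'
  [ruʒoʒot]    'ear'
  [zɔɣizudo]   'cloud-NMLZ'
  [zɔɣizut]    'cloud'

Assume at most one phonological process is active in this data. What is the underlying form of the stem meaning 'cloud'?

/zɔɣizut/

In [zɔɣizudo] and [zɔɣizut] the final segment of 'cloud' alternates: [d] ~ [t].
But 'moon' keeps [d] in both environments ([ŋeʒɔvido], [ŋeʒɔvid]), so there is no rule changing /d/ to [t] in isolation.
The underlying segment must be /t/; voiceless stops become voiced between vowels, yielding [d] there.
So 'cloud' = /zɔɣizut/.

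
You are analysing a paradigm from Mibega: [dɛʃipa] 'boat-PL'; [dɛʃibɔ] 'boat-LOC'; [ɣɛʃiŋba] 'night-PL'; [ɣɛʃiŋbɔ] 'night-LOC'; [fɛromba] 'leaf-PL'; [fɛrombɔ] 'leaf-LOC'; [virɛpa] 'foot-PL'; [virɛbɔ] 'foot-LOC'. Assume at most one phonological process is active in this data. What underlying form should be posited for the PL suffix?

/-pa/

The PL suffix surfaces as [-ba] and [-pa], depending on the final segment of the stem.
By contrast the LOC suffix keeps its initial [b] throughout — that segment must be underlying.
The PL suffix is therefore /-pa/ underlyingly, with post-nasal voicing: voiceless stops become voiced after a nasal.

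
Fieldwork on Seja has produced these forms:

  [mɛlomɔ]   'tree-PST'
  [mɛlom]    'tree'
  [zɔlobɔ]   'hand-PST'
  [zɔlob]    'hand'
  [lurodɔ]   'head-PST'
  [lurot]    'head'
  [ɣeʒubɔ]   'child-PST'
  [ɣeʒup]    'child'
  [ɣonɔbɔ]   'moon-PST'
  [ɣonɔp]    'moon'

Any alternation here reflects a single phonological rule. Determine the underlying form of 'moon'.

/ɣonɔp/

The root 'moon' surfaces as [ɣonɔbɔ] and [ɣonɔp], with a stem-final [b] ~ [p] alternation.
If /b/ were underlying and a rule turned it into [p] in isolation, 'hand' would also alternate; but it has [b] in both [zɔlobɔ] and [zɔlob].
The underlying segment must be /p/; voiceless stops become voiced between vowels, yielding [b] there.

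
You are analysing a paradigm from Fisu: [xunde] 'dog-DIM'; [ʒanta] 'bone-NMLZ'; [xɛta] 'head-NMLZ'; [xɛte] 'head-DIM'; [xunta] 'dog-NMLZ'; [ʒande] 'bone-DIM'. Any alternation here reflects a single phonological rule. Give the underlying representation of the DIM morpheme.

The DIM morpheme has two allomorphs, [-de] and [-te].
By contrast the NMLZ suffix keeps its initial [t] throughout — that segment must be underlying.
The DIM suffix is therefore /-de/ underlyingly, with post-vocalic devoicing: voiced stops become voiceless after a vowel.

/-de/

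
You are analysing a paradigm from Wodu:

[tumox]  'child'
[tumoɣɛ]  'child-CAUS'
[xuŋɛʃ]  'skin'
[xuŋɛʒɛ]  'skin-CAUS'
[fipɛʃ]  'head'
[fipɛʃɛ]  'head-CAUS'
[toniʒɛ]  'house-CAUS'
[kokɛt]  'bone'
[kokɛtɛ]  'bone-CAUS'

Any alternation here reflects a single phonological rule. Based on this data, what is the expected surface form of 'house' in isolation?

[toniʃ]

In [xuŋɛʃ] and [xuŋɛʒɛ] the final segment of 'skin' alternates: [ʃ] ~ [ʒ].
The stem 'head' ([fipɛʃ], [fipɛʃɛ]) shows [ʃ] unchanged in both environments, so [ʃ] cannot be basic with [ʒ] derived before the CAUS suffix.
Therefore /ʒ/ is basic and [ʃ] is derived by word-final obstruent devoicing (voiced obstruents become voiceless word-finally).
From [toniʒɛ] the stem 'house' is /toniʒ/; word-finally this yields [toniʃ].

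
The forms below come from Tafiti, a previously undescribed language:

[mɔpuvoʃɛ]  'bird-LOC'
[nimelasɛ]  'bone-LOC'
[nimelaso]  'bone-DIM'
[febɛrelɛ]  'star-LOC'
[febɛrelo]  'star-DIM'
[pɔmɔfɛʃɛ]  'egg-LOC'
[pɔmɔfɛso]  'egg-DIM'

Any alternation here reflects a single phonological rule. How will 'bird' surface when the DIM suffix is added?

The stem for 'egg' ends in [ʃ] in [pɔmɔfɛʃɛ] but [s] in [pɔmɔfɛso].
If /s/ were underlying and a rule turned it into [ʃ] before the LOC suffix, 'bone' would also alternate; but it has [s] in both [nimelasɛ] and [nimelaso].
So /ʃ/ is underlying, and a rule of depalatalization — palato-alveolar /ʃ/ becomes [s] when no front vowel follows — gives [s].
From [mɔpuvoʃɛ] the stem 'bird' is /mɔpuvoʃ/; when no front vowel follows this yields [mɔpuvoso].

[mɔpuvoso]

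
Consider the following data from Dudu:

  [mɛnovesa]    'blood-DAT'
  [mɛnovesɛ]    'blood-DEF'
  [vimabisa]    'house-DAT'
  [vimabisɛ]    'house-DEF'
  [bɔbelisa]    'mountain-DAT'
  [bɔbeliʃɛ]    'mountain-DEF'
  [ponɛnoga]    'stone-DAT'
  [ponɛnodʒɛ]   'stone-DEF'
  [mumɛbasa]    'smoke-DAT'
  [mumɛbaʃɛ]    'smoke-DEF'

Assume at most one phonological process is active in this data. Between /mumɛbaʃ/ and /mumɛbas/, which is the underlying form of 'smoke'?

/mumɛbaʃ/

'smoke' shows [s] ~ [ʃ] at the end of the stem ([mumɛbasa] vs [mumɛbaʃɛ]).
Compare 'house', with invariant [s] in [vimabisa] and [vimabisɛ]: an analysis with underlying /s/ and a rule producing [ʃ] before the DEF suffix would wrongly predict alternation here too.
So /ʃ/ is underlying, and a rule of depalatalization — palato-alveolar /dʒ/ and /ʃ/ become [g] and [s] when no front vowel follows — gives [s].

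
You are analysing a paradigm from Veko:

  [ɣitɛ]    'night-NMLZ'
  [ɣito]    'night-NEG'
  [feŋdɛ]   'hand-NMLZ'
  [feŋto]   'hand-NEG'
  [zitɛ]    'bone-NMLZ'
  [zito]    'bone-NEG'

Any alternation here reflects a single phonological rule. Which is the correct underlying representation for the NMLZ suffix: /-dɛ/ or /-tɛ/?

/-dɛ/

The NMLZ suffix surfaces as [-dɛ] and [-tɛ], depending on the final segment of the stem.
The NEG suffix, which begins with [t], is invariant after every stem; so [t] is not altered by any rule here.
So the underlying form is /-dɛ/, and voiced stops become voiceless after a vowel.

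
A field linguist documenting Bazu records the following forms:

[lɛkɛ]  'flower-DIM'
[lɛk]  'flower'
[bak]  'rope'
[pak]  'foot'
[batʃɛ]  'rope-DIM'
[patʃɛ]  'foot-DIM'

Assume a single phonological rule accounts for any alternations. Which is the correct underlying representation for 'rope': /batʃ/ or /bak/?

'rope' shows [k] ~ [tʃ] at the end of the stem ([bak] vs [batʃɛ]).
The stem 'flower' ([lɛk], [lɛkɛ]) shows [k] unchanged in both environments, so [k] cannot be basic with [tʃ] derived before the DIM suffix.
So /tʃ/ is underlying, and a rule of depalatalization — palato-alveolar /tʃ/ becomes [k] when no front vowel follows — gives [k].

/batʃ/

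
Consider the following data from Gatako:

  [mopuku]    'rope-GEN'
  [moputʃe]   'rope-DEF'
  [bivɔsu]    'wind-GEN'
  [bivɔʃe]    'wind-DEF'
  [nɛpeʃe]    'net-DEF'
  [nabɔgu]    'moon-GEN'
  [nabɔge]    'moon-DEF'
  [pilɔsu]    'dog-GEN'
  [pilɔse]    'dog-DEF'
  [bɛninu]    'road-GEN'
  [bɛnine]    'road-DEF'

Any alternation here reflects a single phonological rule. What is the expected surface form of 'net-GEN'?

[nɛpesu]

The stem for 'wind' ends in [s] in [bivɔsu] but [ʃ] in [bivɔʃe].
But 'dog' keeps [s] in both environments ([pilɔsu], [pilɔse]), so there is no rule changing /s/ to [ʃ] before the DEF suffix.
Therefore /ʃ/ is basic and [s] is derived by depalatalization (palato-alveolar /tʃ/ and /ʃ/ become [k] and [s] when no front vowel follows).
The one attested form of 'net', [nɛpeʃe], shows underlying /nɛpeʃ/. Applying the same rule when no front vowel follows gives [nɛpesu].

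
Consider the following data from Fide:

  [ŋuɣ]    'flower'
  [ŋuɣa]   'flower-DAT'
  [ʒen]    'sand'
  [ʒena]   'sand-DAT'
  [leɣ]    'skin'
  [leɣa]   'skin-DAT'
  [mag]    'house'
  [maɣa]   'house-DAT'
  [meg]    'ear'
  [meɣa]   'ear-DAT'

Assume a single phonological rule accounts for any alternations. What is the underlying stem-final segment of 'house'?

/g/

The stem for 'house' ends in [g] in [mag] but [ɣ] in [maɣa].
The stem 'skin' ([leɣ], [leɣa]) shows [ɣ] unchanged in both environments, so [ɣ] cannot be basic with [g] derived in isolation.
So /g/ is underlying, and a rule of intervocalic spirantization — voiced stops become fricatives between vowels — gives [ɣ].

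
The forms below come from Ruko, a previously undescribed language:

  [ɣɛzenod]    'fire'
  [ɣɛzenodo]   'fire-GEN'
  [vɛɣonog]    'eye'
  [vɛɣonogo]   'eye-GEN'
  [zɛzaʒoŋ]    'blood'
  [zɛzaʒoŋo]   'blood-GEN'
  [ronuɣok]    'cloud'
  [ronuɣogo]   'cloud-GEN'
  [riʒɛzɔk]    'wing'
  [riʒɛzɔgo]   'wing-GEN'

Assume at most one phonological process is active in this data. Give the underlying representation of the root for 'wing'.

The stem for 'wing' ends in [k] in [riʒɛzɔk] but [g] in [riʒɛzɔgo].
The stem 'eye' ([vɛɣonog], [vɛɣonogo]) shows [g] unchanged in both environments, so [g] cannot be basic with [k] derived in isolation.
The underlying segment must be /k/; voiceless stops become voiced between vowels, yielding [g] there.

/riʒɛzɔk/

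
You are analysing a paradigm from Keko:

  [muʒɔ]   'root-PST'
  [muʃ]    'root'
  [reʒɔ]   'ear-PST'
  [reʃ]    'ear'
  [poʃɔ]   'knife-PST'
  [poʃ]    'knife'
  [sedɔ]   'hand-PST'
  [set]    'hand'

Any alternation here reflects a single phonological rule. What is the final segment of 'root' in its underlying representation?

/ʒ/

The root 'root' surfaces as [muʒɔ] and [muʃ], with a stem-final [ʒ] ~ [ʃ] alternation.
But 'knife' keeps [ʃ] in both environments ([poʃɔ], [poʃ]), so there is no rule changing /ʃ/ to [ʒ] before the PST suffix.
Therefore /ʒ/ is basic and [ʃ] is derived by word-final obstruent devoicing (voiced obstruents become voiceless word-finally).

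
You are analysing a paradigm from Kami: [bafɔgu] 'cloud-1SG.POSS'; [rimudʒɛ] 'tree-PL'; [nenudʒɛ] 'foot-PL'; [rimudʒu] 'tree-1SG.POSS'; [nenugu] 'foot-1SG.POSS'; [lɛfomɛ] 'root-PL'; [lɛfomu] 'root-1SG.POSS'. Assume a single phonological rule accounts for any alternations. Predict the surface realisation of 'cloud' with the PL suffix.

The root 'foot' surfaces as [nenugu] and [nenudʒɛ], with a stem-final [g] ~ [dʒ] alternation.
If /dʒ/ were underlying and a rule turned it into [g] before the 1SG.POSS suffix, 'tree' would also alternate; but it has [dʒ] in both [rimudʒu] and [rimudʒɛ].
So /g/ is underlying, and a rule of palatalization before a front vowel — /g/ becomes palato-alveolar [dʒ] before a front vowel — gives [dʒ].
The one attested form of 'cloud', [bafɔgu], shows underlying /bafɔg/. Applying the same rule before a front vowel gives [bafɔdʒɛ].

[bafɔdʒɛ]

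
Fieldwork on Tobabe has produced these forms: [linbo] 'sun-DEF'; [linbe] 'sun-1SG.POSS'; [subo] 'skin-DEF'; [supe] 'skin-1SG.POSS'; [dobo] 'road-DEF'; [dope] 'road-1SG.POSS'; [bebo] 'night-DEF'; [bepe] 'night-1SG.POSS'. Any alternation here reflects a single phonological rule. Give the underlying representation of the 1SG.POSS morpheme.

The 1SG.POSS suffix surfaces as [-be] and [-pe], depending on the final segment of the stem.
The DEF suffix, which begins with [b], is invariant after every stem; so [b] is not altered by any rule here.
So the underlying form is /-pe/, and voiceless stops become voiced after a nasal.

/-pe/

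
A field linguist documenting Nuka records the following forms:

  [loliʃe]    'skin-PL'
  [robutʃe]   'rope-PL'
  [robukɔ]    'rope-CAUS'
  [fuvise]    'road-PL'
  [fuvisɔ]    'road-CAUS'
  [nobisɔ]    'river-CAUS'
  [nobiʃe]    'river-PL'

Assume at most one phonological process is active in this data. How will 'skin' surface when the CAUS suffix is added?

[lolisɔ]

In [nobisɔ] and [nobiʃe] the final segment of 'river' alternates: [s] ~ [ʃ].
The stem 'road' ([fuvisɔ], [fuvise]) shows [s] unchanged in both environments, so [s] cannot be basic with [ʃ] derived before the PL suffix.
Therefore /ʃ/ is basic and [s] is derived by depalatalization (palato-alveolar /tʃ/ and /ʃ/ become [k] and [s] when no front vowel follows).
From [loliʃe] the stem 'skin' is /loliʃ/; when no front vowel follows this yields [lolisɔ].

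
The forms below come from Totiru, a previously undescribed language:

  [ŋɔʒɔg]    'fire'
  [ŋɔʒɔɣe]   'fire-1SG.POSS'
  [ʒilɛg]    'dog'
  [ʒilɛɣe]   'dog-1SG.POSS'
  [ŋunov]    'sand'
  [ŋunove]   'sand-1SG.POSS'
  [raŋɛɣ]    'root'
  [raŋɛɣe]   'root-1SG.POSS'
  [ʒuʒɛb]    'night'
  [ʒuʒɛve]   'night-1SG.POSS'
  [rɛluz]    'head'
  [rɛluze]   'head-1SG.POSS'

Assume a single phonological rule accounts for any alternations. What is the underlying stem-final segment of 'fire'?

/g/

In [ŋɔʒɔg] and [ŋɔʒɔɣe] the final segment of 'fire' alternates: [g] ~ [ɣ].
Compare 'root', with invariant [ɣ] in [raŋɛɣ] and [raŋɛɣe]: an analysis with underlying /ɣ/ and a rule producing [g] in isolation would wrongly predict alternation here too.
So /g/ is underlying, and a rule of intervocalic spirantization — voiced stops become fricatives between vowels — gives [ɣ].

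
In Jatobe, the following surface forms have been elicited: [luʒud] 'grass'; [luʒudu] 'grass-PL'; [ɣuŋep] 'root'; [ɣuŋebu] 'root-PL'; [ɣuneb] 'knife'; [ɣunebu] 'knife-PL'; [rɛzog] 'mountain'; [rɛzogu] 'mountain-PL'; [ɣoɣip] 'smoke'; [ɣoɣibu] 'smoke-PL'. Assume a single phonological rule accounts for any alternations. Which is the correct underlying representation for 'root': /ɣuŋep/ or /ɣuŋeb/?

In [ɣuŋep] and [ɣuŋebu] the final segment of 'root' alternates: [p] ~ [b].
Compare 'knife', with invariant [b] in [ɣuneb] and [ɣunebu]: an analysis with underlying /b/ and a rule producing [p] in isolation would wrongly predict alternation here too.
The alternation reflects intervocalic voicing: voiceless stops become voiced between vowels. /p/ is underlying.

/ɣuŋep/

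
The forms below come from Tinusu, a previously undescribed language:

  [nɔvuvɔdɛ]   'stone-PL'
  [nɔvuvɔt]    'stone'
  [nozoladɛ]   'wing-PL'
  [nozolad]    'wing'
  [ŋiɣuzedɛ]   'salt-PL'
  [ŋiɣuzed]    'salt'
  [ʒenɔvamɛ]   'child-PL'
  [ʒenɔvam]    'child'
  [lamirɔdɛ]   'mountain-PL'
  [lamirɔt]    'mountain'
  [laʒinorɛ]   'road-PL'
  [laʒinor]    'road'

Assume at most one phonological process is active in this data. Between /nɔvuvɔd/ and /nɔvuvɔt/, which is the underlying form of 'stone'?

/nɔvuvɔt/

In [nɔvuvɔdɛ] and [nɔvuvɔt] the final segment of 'stone' alternates: [d] ~ [t].
Compare 'salt', with invariant [d] in [ŋiɣuzedɛ] and [ŋiɣuzed]: an analysis with underlying /d/ and a rule producing [t] in isolation would wrongly predict alternation here too.
Therefore /t/ is basic and [d] is derived by intervocalic voicing (voiceless stops become voiced between vowels).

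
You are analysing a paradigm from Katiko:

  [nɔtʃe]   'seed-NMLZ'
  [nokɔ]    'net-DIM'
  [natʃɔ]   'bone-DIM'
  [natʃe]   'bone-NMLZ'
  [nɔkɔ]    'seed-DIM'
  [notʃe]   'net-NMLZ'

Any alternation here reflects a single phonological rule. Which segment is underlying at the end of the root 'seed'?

/k/

'seed' shows [tʃ] ~ [k] at the end of the stem ([nɔtʃe] vs [nɔkɔ]).
The stem 'bone' ([natʃe], [natʃɔ]) shows [tʃ] unchanged in both environments, so [tʃ] cannot be basic with [k] derived before the DIM suffix.
Therefore /k/ is basic and [tʃ] is derived by palatalization before a front vowel (/k/ becomes palato-alveolar [tʃ] before a front vowel).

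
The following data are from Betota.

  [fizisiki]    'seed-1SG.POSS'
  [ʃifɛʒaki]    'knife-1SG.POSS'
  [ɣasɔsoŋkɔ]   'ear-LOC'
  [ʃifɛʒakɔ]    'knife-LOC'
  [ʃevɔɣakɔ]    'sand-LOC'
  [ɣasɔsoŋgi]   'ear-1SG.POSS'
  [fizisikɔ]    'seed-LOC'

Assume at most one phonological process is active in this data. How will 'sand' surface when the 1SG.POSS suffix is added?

[ʃevɔɣaki]

The 1SG.POSS suffix surfaces as [-gi] and [-ki], depending on the final segment of the stem.
The LOC suffix, which begins with [k], is invariant after every stem; so [k] is not altered by any rule here.
So the underlying form is /-gi/, and voiced stops become voiceless after a vowel.
After 'sand', which ends in a vowel, the suffix surfaces as [-ki], giving [ʃevɔɣaki].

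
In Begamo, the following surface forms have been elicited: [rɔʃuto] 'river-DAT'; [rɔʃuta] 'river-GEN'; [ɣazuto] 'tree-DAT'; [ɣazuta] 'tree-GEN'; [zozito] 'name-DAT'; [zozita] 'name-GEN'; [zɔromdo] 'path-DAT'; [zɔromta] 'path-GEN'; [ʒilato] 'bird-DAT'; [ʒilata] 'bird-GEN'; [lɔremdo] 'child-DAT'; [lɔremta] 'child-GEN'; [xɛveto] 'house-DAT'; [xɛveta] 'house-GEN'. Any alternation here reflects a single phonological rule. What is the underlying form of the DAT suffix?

/-do/

The DAT suffix surfaces as [-do] and [-to], depending on the final segment of the stem.
By contrast the GEN suffix keeps its initial [t] throughout — that segment must be underlying.
The DAT suffix is therefore /-do/ underlyingly, with post-vocalic devoicing: voiced stops become voiceless after a vowel.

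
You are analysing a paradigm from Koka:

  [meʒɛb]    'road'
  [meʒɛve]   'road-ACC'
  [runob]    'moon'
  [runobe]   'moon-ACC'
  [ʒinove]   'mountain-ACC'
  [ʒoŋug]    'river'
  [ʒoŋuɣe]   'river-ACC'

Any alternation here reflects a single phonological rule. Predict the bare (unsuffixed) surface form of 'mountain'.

The stem for 'road' ends in [b] in [meʒɛb] but [v] in [meʒɛve].
But 'moon' keeps [b] in both environments ([runob], [runobe]), so there is no rule changing /b/ to [v] before the ACC suffix.
The alternation reflects word-final hardening: voiced fricatives become stops word-finally. /v/ is underlying.
From [ʒinove] the stem 'mountain' is /ʒinov/; word-finally this yields [ʒinob].

[ʒinob]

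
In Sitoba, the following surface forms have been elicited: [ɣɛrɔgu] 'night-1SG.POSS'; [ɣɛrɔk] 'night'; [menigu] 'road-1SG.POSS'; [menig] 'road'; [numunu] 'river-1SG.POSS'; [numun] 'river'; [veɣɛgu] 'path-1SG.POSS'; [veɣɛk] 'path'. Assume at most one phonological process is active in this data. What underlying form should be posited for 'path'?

/veɣɛk/

The root 'path' surfaces as [veɣɛgu] and [veɣɛk], with a stem-final [g] ~ [k] alternation.
But 'road' keeps [g] in both environments ([menigu], [menig]), so there is no rule changing /g/ to [k] in isolation.
So /k/ is underlying, and a rule of intervocalic voicing — voiceless stops become voiced between vowels — gives [g].
So 'path' = /veɣɛk/.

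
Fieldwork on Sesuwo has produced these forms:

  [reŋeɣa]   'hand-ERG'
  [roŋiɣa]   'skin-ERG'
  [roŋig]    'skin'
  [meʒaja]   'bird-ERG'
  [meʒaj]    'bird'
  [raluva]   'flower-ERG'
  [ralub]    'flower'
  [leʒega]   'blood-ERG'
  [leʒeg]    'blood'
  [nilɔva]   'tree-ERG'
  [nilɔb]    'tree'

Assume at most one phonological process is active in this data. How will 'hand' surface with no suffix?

[reŋeg]

The root 'skin' surfaces as [roŋiɣa] and [roŋig], with a stem-final [ɣ] ~ [g] alternation.
Compare 'blood', with invariant [g] in [leʒega] and [leʒeg]: an analysis with underlying /g/ and a rule producing [ɣ] before the ERG suffix would wrongly predict alternation here too.
The alternation reflects word-final hardening: voiced fricatives become stops word-finally. /ɣ/ is underlying.
From [reŋeɣa] the stem 'hand' is /reŋeɣ/; word-finally this yields [reŋeg].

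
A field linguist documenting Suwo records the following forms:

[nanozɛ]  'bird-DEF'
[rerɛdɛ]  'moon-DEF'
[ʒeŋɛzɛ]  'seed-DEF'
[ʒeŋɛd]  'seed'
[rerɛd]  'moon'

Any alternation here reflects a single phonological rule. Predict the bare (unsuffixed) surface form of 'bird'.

The root 'seed' surfaces as [ʒeŋɛd] and [ʒeŋɛzɛ], with a stem-final [d] ~ [z] alternation.
The stem 'moon' ([rerɛd], [rerɛdɛ]) shows [d] unchanged in both environments, so [d] cannot be basic with [z] derived before the DEF suffix.
The alternation reflects word-final hardening: voiced fricatives become stops word-finally. /z/ is underlying.
From [nanozɛ] the stem 'bird' is /nanoz/; word-finally this yields [nanod].

[nanod]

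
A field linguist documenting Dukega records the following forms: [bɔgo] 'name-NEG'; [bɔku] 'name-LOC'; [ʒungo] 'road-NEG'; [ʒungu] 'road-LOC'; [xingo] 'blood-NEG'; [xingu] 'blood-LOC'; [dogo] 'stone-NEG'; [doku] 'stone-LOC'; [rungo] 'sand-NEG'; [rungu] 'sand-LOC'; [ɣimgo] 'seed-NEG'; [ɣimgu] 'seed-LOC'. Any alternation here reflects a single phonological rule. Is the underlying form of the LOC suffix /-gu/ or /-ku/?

The LOC morpheme has two allomorphs, [-gu] and [-ku].
The NEG suffix, which begins with [g], is invariant after every stem; so [g] is not altered by any rule here.
So the underlying form is /-ku/, and voiceless stops become voiced after a nasal.

/-ku/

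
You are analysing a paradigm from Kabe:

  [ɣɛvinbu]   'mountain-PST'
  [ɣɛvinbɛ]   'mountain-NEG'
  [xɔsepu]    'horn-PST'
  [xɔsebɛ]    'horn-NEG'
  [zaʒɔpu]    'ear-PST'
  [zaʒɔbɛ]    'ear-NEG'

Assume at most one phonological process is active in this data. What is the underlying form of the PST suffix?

/-pu/

The PST morpheme has two allomorphs, [-bu] and [-pu].
The NEG suffix, which begins with [b], is invariant after every stem; so [b] is not altered by any rule here.
So the underlying form is /-pu/, and voiceless stops become voiced after a nasal.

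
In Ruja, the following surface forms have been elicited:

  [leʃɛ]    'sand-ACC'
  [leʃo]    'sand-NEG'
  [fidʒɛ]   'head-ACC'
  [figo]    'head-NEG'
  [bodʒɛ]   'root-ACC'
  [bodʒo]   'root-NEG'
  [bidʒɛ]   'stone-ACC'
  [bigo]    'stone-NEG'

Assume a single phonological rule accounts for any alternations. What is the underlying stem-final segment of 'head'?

In [fidʒɛ] and [figo] the final segment of 'head' alternates: [dʒ] ~ [g].
If /dʒ/ were underlying and a rule turned it into [g] before the NEG suffix, 'root' would also alternate; but it has [dʒ] in both [bodʒɛ] and [bodʒo].
The underlying segment must be /g/; /g/ becomes palato-alveolar [dʒ] before a front vowel, yielding [dʒ] there.

/g/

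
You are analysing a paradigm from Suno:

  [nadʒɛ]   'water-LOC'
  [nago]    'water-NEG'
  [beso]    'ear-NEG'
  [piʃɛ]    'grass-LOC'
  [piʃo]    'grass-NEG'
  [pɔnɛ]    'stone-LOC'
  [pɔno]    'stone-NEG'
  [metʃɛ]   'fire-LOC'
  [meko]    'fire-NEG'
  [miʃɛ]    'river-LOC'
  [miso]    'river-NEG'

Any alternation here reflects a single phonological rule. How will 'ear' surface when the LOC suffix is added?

[beʃɛ]

The stem for 'river' ends in [ʃ] in [miʃɛ] but [s] in [miso].
If /ʃ/ were underlying and a rule turned it into [s] before the NEG suffix, 'grass' would also alternate; but it has [ʃ] in both [piʃɛ] and [piʃo].
The underlying segment must be /s/; /k/, /g/ and /s/ become palato-alveolar [tʃ], [dʒ] and [ʃ] before a front vowel, yielding [ʃ] there.
From [beso] the stem 'ear' is /bes/; before a front vowel this yields [beʃɛ].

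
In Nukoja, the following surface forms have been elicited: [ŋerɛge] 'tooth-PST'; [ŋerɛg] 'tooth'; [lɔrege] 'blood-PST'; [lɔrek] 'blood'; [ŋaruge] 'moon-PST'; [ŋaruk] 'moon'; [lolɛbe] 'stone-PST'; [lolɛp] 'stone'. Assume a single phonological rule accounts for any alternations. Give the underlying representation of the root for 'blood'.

/lɔrek/

The root 'blood' surfaces as [lɔrege] and [lɔrek], with a stem-final [g] ~ [k] alternation.
The stem 'tooth' ([ŋerɛge], [ŋerɛg]) shows [g] unchanged in both environments, so [g] cannot be basic with [k] derived in isolation.
The underlying segment must be /k/; voiceless stops become voiced between vowels, yielding [g] there.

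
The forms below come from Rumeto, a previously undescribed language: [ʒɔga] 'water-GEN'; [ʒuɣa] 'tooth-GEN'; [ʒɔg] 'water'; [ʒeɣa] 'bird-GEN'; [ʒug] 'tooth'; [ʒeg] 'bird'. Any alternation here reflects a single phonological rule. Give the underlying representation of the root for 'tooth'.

In [ʒuɣa] and [ʒug] the final segment of 'tooth' alternates: [ɣ] ~ [g].
The stem 'water' ([ʒɔga], [ʒɔg]) shows [g] unchanged in both environments, so [g] cannot be basic with [ɣ] derived before the GEN suffix.
Therefore /ɣ/ is basic and [g] is derived by word-final hardening (voiced fricatives become stops word-finally).
The underlying form of 'tooth' is therefore /ʒuɣ/.

/ʒuɣ/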